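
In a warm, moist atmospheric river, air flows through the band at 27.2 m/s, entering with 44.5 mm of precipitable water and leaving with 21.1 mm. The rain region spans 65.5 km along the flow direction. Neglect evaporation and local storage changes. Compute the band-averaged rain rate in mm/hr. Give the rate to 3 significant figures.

Column moisture flux per unit crosswind length is F = V × PW.
Inflow: F_in = 27.2 × 44.5 = 1210.4 mm·m/s
Outflow: F_out = 27.2 × 21.1 = 573.92 mm·m/s
Steady-state rate R = (F_in − F_out)/L = (1210.4 − 573.92) / 65500 m = 9.717e-03 mm/s.
R = 9.717e-03 × 3600 = 35.0 mm/hr.

R ≈ 35.0 mm/hr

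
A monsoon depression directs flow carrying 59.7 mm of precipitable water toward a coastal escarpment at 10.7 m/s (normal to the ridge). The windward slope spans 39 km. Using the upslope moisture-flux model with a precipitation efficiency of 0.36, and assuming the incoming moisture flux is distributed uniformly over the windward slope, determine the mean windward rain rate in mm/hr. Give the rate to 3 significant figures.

Incoming column moisture flux per unit ridge length: F = V × PW = 10.7 × 59.7 = 638.79 mm·m/s.
Spread over the 39 km slope with efficiency ε = 0.36: R = ε·F/W = 0.36 × 638.79 / 39000 m = 5.897e-03 mm/s.
R = 5.897e-03 × 3600 = 21.2 mm/hr.

R ≈ 21.2 mm/hr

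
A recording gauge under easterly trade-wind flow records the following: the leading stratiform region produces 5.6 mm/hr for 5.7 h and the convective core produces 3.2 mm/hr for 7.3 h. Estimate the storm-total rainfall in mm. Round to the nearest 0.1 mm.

Total = Σ Rᵢ Δtᵢ = 5.6 × 5.7 + 3.2 × 7.3
      = 31.92 + 23.36 = 55.3 mm.

total ≈ 55.3 mm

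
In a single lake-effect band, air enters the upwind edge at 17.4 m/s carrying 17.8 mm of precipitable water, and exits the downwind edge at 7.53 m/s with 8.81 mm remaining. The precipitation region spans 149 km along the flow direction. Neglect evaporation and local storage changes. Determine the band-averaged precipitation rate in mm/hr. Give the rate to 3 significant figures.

R ≈ 5.88 mm/hr

Column moisture flux per unit crosswind length is F = V × PW.
Inflow: F_in = 17.4 × 17.8 = 309.72 mm·m/s
Outflow: F_out = 7.53 × 8.81 = 66.3393 mm·m/s
Steady-state rate R = (F_in − F_out)/L = (309.72 − 66.3393) / 149000 m = 1.633e-03 mm/s.
R = 1.633e-03 × 3600 = 5.88 mm/hr.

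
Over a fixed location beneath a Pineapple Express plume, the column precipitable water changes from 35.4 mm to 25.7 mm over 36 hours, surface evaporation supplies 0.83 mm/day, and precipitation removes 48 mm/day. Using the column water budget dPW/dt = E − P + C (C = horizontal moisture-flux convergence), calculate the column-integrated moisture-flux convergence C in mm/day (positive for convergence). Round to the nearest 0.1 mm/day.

C ≈ 40.7 mm/day

dPW/dt = (25.7 − 35.4) mm / (36/24 day) = -6.467 mm/day.
C = dPW/dt − E + P = (-6.467) − 0.83 + 48 = 40.7 mm/day.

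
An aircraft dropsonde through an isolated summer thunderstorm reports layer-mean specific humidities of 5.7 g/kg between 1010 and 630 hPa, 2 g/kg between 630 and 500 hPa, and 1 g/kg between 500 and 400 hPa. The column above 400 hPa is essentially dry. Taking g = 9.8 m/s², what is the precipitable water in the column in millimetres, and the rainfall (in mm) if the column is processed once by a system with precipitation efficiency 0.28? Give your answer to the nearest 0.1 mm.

PW ≈ 25.8 mm; rainfall ≈ 7.2 mm

Precipitable water is the column-integrated vapour mass per unit area: PW = (1/g) Σ q̄ Δp, with q in kg/kg and Δp in Pa (1 kg/m² of water = 1 mm).
Layer 1010–630 hPa: Δp = 380 hPa = 38000 Pa, q̄ = 0.0057 kg/kg → 0.0057 × 38000 / 9.8 = 22.10 mm
Layer 630–500 hPa: Δp = 130 hPa = 13000 Pa, q̄ = 0.002 kg/kg → 0.002 × 13000 / 9.8 = 2.65 mm
Layer 500–400 hPa: Δp = 100 hPa = 10000 Pa, q̄ = 0.001 kg/kg → 0.001 × 10000 / 9.8 = 1.02 mm
PW = 22.10 + 2.65 + 1.02 = 25.77 ≈ 25.8 mm.
Rainfall = ε × PW = 0.28 × 25.8 = 7.2 mm.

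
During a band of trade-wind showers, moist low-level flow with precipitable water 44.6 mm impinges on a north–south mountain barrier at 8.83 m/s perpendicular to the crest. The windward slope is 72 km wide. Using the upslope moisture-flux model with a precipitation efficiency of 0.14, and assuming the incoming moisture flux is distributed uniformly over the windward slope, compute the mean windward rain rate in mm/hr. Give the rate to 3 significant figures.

Incoming column moisture flux per unit ridge length: F = V × PW = 8.83 × 44.6 = 393.818 mm·m/s.
Spread over the 72 km slope with efficiency ε = 0.14: R = ε·F/W = 0.14 × 393.818 / 72000 m = 7.658e-04 mm/s.
R = 7.658e-04 × 3600 = 2.76 mm/hr.

R ≈ 2.76 mm/hr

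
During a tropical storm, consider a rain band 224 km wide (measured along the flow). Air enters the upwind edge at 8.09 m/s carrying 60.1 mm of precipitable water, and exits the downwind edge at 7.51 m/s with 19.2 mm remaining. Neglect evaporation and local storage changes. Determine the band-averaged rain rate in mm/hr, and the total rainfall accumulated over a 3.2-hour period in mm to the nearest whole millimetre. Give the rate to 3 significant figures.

Column moisture flux per unit crosswind length is F = V × PW.
Inflow: F_in = 8.09 × 60.1 = 486.209 mm·m/s
Outflow: F_out = 7.51 × 19.2 = 144.192 mm·m/s
Steady-state rate R = (F_in − F_out)/L = (486.209 − 144.192) / 224000 m = 1.527e-03 mm/s.
R = 1.527e-03 × 3600 = 5.50 mm/hr.
Over 3.2 h: total = 5.50 × 3.2 = 17.6 ≈ 18 mm.

R ≈ 5.50 mm/hr; total ≈ 18 mm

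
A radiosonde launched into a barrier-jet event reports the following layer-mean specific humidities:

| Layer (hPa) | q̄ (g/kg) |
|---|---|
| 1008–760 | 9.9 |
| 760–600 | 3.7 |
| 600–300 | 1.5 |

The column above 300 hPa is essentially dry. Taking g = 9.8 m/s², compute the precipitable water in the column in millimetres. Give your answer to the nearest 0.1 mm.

Precipitable water is the column-integrated vapour mass per unit area: PW = (1/g) Σ q̄ Δp, with q in kg/kg and Δp in Pa (1 kg/m² of water = 1 mm).
Layer 1008–760 hPa: Δp = 248 hPa = 24800 Pa, q̄ = 0.0099 kg/kg → 0.0099 × 24800 / 9.8 = 25.05 mm
Layer 760–600 hPa: Δp = 160 hPa = 16000 Pa, q̄ = 0.0037 kg/kg → 0.0037 × 16000 / 9.8 = 6.04 mm
Layer 600–300 hPa: Δp = 300 hPa = 30000 Pa, q̄ = 0.0015 kg/kg → 0.0015 × 30000 / 9.8 = 4.59 mm
PW = 25.05 + 6.04 + 4.59 = 35.68 ≈ 35.7 mm.

PW ≈ 35.7 mm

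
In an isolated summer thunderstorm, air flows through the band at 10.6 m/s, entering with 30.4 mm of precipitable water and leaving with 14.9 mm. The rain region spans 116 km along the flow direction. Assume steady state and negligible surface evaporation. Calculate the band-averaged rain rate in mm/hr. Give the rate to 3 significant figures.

R ≈ 5.10 mm/hr

Column moisture flux per unit crosswind length is F = V × PW.
Inflow: F_in = 10.6 × 30.4 = 322.24 mm·m/s
Outflow: F_out = 10.6 × 14.9 = 157.94 mm·m/s
Steady-state rate R = (F_in − F_out)/L = (322.24 − 157.94) / 116000 m = 1.416e-03 mm/s.
R = 1.416e-03 × 3600 = 5.10 mm/hr.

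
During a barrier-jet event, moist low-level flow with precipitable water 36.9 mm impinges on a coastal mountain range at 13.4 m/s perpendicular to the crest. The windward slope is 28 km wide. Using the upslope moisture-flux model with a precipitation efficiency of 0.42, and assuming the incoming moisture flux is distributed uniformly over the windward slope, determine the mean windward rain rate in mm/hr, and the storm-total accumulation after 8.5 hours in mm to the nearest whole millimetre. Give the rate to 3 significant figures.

R ≈ 26.7 mm/hr; total ≈ 227 mm

Incoming column moisture flux per unit ridge length: F = V × PW = 13.4 × 36.9 = 494.46 mm·m/s.
Spread over the 28 km slope with efficiency ε = 0.42: R = ε·F/W = 0.42 × 494.46 / 28000 m = 7.417e-03 mm/s.
R = 7.417e-03 × 3600 = 26.7 mm/hr.
Over 8.5 h: total = 26.7 × 8.5 = 226.95 ≈ 227 mm.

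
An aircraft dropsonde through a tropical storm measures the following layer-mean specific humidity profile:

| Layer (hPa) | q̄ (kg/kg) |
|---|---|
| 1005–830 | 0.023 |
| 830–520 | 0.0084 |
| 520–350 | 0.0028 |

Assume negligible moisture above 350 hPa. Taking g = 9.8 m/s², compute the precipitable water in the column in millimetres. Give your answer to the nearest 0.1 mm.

Precipitable water is the column-integrated vapour mass per unit area: PW = (1/g) Σ q̄ Δp, with q in kg/kg and Δp in Pa (1 kg/m² of water = 1 mm).
Layer 1005–830 hPa: Δp = 175 hPa = 17500 Pa, q̄ = 0.023 kg/kg → 0.023 × 17500 / 9.8 = 41.07 mm
Layer 830–520 hPa: Δp = 310 hPa = 31000 Pa, q̄ = 0.0084 kg/kg → 0.0084 × 31000 / 9.8 = 26.57 mm
Layer 520–350 hPa: Δp = 170 hPa = 17000 Pa, q̄ = 0.0028 kg/kg → 0.0028 × 17000 / 9.8 = 4.86 mm
PW = 41.07 + 26.57 + 4.86 = 72.50 ≈ 72.5 mm.

PW ≈ 72.5 mm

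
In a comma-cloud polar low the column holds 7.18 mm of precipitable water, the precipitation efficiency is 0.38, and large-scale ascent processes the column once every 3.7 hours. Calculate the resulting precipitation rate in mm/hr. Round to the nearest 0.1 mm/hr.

R ≈ 0.7 mm/hr

Each overturning extracts ε × PW = 0.38 × 7.18 = 2.7284 mm.
Rate = ε·PW / τ = 2.7284 / 3.7 h = 0.7 mm/hr.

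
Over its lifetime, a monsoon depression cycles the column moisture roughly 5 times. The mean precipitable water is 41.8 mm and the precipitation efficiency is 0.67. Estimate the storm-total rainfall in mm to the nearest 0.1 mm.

rainfall ≈ 140.0 mm

Each cycle deposits ε × PW = 0.67 × 41.8 = 28.006 mm.
Over 5 cycles: 5 × 28.006 = 140.0 mm.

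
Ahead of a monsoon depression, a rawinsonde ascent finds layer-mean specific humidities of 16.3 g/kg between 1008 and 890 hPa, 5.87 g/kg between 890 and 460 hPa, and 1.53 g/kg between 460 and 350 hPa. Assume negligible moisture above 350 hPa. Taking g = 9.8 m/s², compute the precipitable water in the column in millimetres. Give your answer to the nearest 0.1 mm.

PW ≈ 47.1 mm

Precipitable water is the column-integrated vapour mass per unit area: PW = (1/g) Σ q̄ Δp, with q in kg/kg and Δp in Pa (1 kg/m² of water = 1 mm).
Layer 1008–890 hPa: Δp = 118 hPa = 11800 Pa, q̄ = 0.0163 kg/kg → 0.0163 × 11800 / 9.8 = 19.63 mm
Layer 890–460 hPa: Δp = 430 hPa = 43000 Pa, q̄ = 0.00587 kg/kg → 0.00587 × 43000 / 9.8 = 25.76 mm
Layer 460–350 hPa: Δp = 110 hPa = 11000 Pa, q̄ = 0.00153 kg/kg → 0.00153 × 11000 / 9.8 = 1.72 mm
PW = 19.63 + 25.76 + 1.72 = 47.11 ≈ 47.1 mm.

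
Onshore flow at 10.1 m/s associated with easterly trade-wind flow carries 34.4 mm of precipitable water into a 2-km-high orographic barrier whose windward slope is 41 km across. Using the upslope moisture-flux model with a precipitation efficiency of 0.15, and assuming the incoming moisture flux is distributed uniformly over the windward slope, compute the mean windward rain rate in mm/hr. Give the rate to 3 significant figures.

R ≈ 4.58 mm/hr

Incoming column moisture flux per unit ridge length: F = V × PW = 10.1 × 34.4 = 347.44 mm·m/s.
Spread over the 41 km slope with efficiency ε = 0.15: R = ε·F/W = 0.15 × 347.44 / 41000 m = 1.271e-03 mm/s.
R = 1.271e-03 × 3600 = 4.58 mm/hr.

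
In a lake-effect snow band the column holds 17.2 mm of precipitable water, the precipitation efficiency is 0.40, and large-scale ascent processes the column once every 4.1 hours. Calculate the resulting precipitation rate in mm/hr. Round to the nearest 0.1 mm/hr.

R ≈ 1.7 mm/hr

Each overturning extracts ε × PW = 0.40 × 17.2 = 6.88 mm.
Rate = ε·PW / τ = 6.88 / 4.1 h = 1.7 mm/hr.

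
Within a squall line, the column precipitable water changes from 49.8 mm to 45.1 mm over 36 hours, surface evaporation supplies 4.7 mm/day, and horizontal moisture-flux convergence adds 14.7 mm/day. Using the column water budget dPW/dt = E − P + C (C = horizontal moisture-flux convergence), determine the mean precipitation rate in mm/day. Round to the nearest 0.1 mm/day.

dPW/dt = (45.1 − 49.8) mm / (36/24 day) = -3.133 mm/day.
P = E + C − dPW/dt = 4.7 + (14.7) − (-3.133) = 22.5 mm/day.

P ≈ 22.5 mm/day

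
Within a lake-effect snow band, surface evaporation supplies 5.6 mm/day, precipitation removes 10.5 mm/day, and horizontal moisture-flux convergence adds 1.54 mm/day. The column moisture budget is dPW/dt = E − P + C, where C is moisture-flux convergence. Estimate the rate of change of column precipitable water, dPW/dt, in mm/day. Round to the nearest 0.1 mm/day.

dPW/dt ≈ -3.4 mm/day

dPW/dt = E − P + C = 5.6 − 10.5 + (1.54) = -3.4 mm/day.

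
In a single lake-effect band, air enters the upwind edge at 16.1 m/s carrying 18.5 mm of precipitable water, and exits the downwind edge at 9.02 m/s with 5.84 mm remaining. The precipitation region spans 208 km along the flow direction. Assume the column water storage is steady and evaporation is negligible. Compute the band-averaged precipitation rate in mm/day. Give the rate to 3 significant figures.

R ≈ 102 mm/day

Column moisture flux per unit crosswind length is F = V × PW.
Inflow: F_in = 16.1 × 18.5 = 297.85 mm·m/s
Outflow: F_out = 9.02 × 5.84 = 52.6768 mm·m/s
Steady-state rate R = (F_in − F_out)/L = (297.85 − 52.6768) / 208000 m = 1.179e-03 mm/s.
R = 1.179e-03 × 3600 × 24 = 102 mm/day.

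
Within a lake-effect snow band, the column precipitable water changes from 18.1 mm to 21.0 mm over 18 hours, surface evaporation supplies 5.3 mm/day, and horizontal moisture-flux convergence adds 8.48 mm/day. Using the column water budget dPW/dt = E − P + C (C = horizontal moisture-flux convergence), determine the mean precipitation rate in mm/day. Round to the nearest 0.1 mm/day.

dPW/dt = (21.0 − 18.1) mm / (18/24 day) = +3.867 mm/day.
P = E + C − dPW/dt = 5.3 + (8.48) − (+3.867) = 9.9 mm/day.

P ≈ 9.9 mm/day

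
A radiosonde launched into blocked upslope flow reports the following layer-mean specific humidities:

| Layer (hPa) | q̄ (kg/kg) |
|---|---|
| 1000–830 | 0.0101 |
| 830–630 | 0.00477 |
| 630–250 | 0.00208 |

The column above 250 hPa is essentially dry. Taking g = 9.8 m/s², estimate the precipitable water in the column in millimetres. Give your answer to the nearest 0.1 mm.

PW ≈ 35.3 mm

Precipitable water is the column-integrated vapour mass per unit area: PW = (1/g) Σ q̄ Δp, with q in kg/kg and Δp in Pa (1 kg/m² of water = 1 mm).
Layer 1000–830 hPa: Δp = 170 hPa = 17000 Pa, q̄ = 0.0101 kg/kg → 0.0101 × 17000 / 9.8 = 17.52 mm
Layer 830–630 hPa: Δp = 200 hPa = 20000 Pa, q̄ = 0.00477 kg/kg → 0.00477 × 20000 / 9.8 = 9.73 mm
Layer 630–250 hPa: Δp = 380 hPa = 38000 Pa, q̄ = 0.00208 kg/kg → 0.00208 × 38000 / 9.8 = 8.07 mm
PW = 17.52 + 9.73 + 8.07 = 35.32 ≈ 35.3 mm.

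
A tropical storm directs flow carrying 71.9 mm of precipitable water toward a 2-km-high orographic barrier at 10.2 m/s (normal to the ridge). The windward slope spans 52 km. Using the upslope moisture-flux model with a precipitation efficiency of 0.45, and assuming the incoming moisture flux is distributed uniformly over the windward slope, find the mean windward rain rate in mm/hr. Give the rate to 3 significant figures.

Incoming column moisture flux per unit ridge length: F = V × PW = 10.2 × 71.9 = 733.38 mm·m/s.
Spread over the 52 km slope with efficiency ε = 0.45: R = ε·F/W = 0.45 × 733.38 / 52000 m = 6.347e-03 mm/s.
R = 6.347e-03 × 3600 = 22.8 mm/hr.

R ≈ 22.8 mm/hr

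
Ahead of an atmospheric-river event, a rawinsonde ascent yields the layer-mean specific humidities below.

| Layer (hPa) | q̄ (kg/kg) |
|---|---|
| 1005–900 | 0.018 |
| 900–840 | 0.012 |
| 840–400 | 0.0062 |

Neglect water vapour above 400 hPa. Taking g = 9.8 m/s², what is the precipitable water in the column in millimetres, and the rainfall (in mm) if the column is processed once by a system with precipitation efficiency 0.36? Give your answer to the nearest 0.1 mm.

Precipitable water is the column-integrated vapour mass per unit area: PW = (1/g) Σ q̄ Δp, with q in kg/kg and Δp in Pa (1 kg/m² of water = 1 mm).
Layer 1005–900 hPa: Δp = 105 hPa = 10500 Pa, q̄ = 0.018 kg/kg → 0.018 × 10500 / 9.8 = 19.29 mm
Layer 900–840 hPa: Δp = 60 hPa = 6000 Pa, q̄ = 0.012 kg/kg → 0.012 × 6000 / 9.8 = 7.35 mm
Layer 840–400 hPa: Δp = 440 hPa = 44000 Pa, q̄ = 0.0062 kg/kg → 0.0062 × 44000 / 9.8 = 27.84 mm
PW = 19.29 + 7.35 + 27.84 = 54.48 ≈ 54.5 mm.
Rainfall = ε × PW = 0.36 × 54.5 = 19.6 mm.

PW ≈ 54.5 mm; rainfall ≈ 19.6 mm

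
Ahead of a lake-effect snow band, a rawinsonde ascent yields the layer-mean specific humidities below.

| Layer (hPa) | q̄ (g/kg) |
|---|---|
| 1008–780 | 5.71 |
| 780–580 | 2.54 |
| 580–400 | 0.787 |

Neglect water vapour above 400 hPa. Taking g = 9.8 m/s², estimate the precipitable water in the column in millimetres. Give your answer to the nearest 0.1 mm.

PW ≈ 19.9 mm

Precipitable water is the column-integrated vapour mass per unit area: PW = (1/g) Σ q̄ Δp, with q in kg/kg and Δp in Pa (1 kg/m² of water = 1 mm).
Layer 1008–780 hPa: Δp = 228 hPa = 22800 Pa, q̄ = 0.00571 kg/kg → 0.00571 × 22800 / 9.8 = 13.28 mm
Layer 780–580 hPa: Δp = 200 hPa = 20000 Pa, q̄ = 0.00254 kg/kg → 0.00254 × 20000 / 9.8 = 5.18 mm
Layer 580–400 hPa: Δp = 180 hPa = 18000 Pa, q̄ = 0.000787 kg/kg → 0.000787 × 18000 / 9.8 = 1.45 mm
PW = 13.28 + 5.18 + 1.45 = 19.91 ≈ 19.9 mm.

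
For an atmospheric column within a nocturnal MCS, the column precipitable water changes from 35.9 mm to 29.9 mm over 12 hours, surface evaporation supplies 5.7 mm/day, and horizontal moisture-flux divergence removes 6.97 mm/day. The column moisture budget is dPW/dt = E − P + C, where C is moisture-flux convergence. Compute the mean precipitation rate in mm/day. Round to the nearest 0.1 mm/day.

dPW/dt = (29.9 − 35.9) mm / (12/24 day) = -12.000 mm/day.
P = E + C − dPW/dt = 5.7 + (-6.97) − (-12.000) = 10.7 mm/day.

P ≈ 10.7 mm/day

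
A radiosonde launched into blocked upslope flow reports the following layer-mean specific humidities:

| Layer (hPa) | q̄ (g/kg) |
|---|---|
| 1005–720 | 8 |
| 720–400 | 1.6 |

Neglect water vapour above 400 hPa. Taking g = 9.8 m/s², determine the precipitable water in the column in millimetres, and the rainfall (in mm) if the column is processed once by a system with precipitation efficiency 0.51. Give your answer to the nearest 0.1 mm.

PW ≈ 28.5 mm; rainfall ≈ 14.5 mm

Precipitable water is the column-integrated vapour mass per unit area: PW = (1/g) Σ q̄ Δp, with q in kg/kg and Δp in Pa (1 kg/m² of water = 1 mm).
Layer 1005–720 hPa: Δp = 285 hPa = 28500 Pa, q̄ = 0.008 kg/kg → 0.008 × 28500 / 9.8 = 23.27 mm
Layer 720–400 hPa: Δp = 320 hPa = 32000 Pa, q̄ = 0.0016 kg/kg → 0.0016 × 32000 / 9.8 = 5.22 mm
PW = 23.27 + 5.22 = 28.49 ≈ 28.5 mm.
Rainfall = ε × PW = 0.51 × 28.5 = 14.5 mm.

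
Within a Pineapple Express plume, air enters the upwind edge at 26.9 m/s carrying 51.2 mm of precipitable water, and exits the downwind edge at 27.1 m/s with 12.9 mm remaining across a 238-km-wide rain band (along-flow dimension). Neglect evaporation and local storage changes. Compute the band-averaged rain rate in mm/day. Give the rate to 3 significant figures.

Column moisture flux per unit crosswind length is F = V × PW.
Inflow: F_in = 26.9 × 51.2 = 1377.28 mm·m/s
Outflow: F_out = 27.1 × 12.9 = 349.59 mm·m/s
Steady-state rate R = (F_in − F_out)/L = (1377.28 − 349.59) / 238000 m = 4.318e-03 mm/s.
R = 4.318e-03 × 3600 × 24 = 373 mm/day.

R ≈ 373 mm/day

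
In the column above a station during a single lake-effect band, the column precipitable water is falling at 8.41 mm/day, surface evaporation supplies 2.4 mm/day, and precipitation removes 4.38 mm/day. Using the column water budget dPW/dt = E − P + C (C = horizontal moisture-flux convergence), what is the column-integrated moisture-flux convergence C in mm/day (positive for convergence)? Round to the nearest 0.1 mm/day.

C ≈ -6.4 mm/day

dPW/dt = -8.41 mm/day.
C = dPW/dt − E + P = (-8.41) − 2.4 + 4.38 = -6.4 mm/day.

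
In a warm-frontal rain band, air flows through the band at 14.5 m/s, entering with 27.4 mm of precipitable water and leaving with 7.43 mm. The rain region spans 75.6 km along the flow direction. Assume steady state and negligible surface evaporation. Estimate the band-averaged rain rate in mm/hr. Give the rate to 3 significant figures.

Column moisture flux per unit crosswind length is F = V × PW.
Inflow: F_in = 14.5 × 27.4 = 397.3 mm·m/s
Outflow: F_out = 14.5 × 7.43 = 107.735 mm·m/s
Steady-state rate R = (F_in − F_out)/L = (397.3 − 107.735) / 75600 m = 3.830e-03 mm/s.
R = 3.830e-03 × 3600 = 13.8 mm/hr.

R ≈ 13.8 mm/hr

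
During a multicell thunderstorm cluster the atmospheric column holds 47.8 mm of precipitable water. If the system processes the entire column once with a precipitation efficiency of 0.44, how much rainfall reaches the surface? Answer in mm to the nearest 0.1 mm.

Rainfall = ε × PW = 0.44 × 47.8 = 21.0 mm.

rainfall ≈ 21.0 mm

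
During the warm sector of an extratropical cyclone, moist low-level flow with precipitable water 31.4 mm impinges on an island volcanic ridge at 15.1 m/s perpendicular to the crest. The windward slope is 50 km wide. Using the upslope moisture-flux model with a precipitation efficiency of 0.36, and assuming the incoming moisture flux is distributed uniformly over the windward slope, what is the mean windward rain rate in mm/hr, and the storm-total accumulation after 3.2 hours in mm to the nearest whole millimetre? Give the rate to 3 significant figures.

R ≈ 12.3 mm/hr; total ≈ 39 mm

Incoming column moisture flux per unit ridge length: F = V × PW = 15.1 × 31.4 = 474.14 mm·m/s.
Spread over the 50 km slope with efficiency ε = 0.36: R = ε·F/W = 0.36 × 474.14 / 50000 m = 3.414e-03 mm/s.
R = 3.414e-03 × 3600 = 12.3 mm/hr.
Over 3.2 h: total = 12.3 × 3.2 = 39.36 ≈ 39 mm.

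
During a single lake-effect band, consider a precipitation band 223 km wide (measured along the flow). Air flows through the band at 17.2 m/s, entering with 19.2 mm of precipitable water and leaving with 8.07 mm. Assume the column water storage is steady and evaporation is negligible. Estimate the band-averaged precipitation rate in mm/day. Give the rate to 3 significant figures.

Column moisture flux per unit crosswind length is F = V × PW.
Inflow: F_in = 17.2 × 19.2 = 330.24 mm·m/s
Outflow: F_out = 17.2 × 8.07 = 138.804 mm·m/s
Steady-state rate R = (F_in − F_out)/L = (330.24 − 138.804) / 223000 m = 8.585e-04 mm/s.
R = 8.585e-04 × 3600 × 24 = 74.2 mm/day.

R ≈ 74.2 mm/day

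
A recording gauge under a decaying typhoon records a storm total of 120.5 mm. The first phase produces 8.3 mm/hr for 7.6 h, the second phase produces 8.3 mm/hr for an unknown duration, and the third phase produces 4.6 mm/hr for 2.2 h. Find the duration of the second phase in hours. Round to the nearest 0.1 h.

duration ≈ 5.7 h

Known phases: 8.3 × 7.6 + 4.6 × 2.2 = 63.08 + 10.12 = 73.2 mm.
Remaining depth = 120.5 − 73.2 = 47.3 mm.
Duration = 47.3 / 8.3 = 5.7 h.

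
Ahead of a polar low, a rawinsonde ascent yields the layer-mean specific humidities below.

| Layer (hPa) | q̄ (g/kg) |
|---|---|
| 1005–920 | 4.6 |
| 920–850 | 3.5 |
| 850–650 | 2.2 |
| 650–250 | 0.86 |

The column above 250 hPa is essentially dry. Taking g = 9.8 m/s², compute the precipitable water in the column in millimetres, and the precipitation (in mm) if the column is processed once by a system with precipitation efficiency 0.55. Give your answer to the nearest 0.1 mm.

Precipitable water is the column-integrated vapour mass per unit area: PW = (1/g) Σ q̄ Δp, with q in kg/kg and Δp in Pa (1 kg/m² of water = 1 mm).
Layer 1005–920 hPa: Δp = 85 hPa = 8500 Pa, q̄ = 0.0046 kg/kg → 0.0046 × 8500 / 9.8 = 3.99 mm
Layer 920–850 hPa: Δp = 70 hPa = 7000 Pa, q̄ = 0.0035 kg/kg → 0.0035 × 7000 / 9.8 = 2.50 mm
Layer 850–650 hPa: Δp = 200 hPa = 20000 Pa, q̄ = 0.0022 kg/kg → 0.0022 × 20000 / 9.8 = 4.49 mm
Layer 650–250 hPa: Δp = 400 hPa = 40000 Pa, q̄ = 0.00086 kg/kg → 0.00086 × 40000 / 9.8 = 3.51 mm
PW = 3.99 + 2.50 + 4.49 + 3.51 = 14.49 ≈ 14.5 mm.
Precipitation = ε × PW = 0.55 × 14.5 = 8.0 mm.

PW ≈ 14.5 mm; precipitation ≈ 8.0 mm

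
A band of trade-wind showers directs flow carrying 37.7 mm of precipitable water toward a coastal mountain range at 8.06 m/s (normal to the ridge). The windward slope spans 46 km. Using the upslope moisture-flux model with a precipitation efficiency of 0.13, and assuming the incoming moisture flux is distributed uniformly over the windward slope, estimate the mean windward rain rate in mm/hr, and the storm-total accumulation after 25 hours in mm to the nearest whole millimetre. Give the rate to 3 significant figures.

Incoming column moisture flux per unit ridge length: F = V × PW = 8.06 × 37.7 = 303.862 mm·m/s.
Spread over the 46 km slope with efficiency ε = 0.13: R = ε·F/W = 0.13 × 303.862 / 46000 m = 8.587e-04 mm/s.
R = 8.587e-04 × 3600 = 3.09 mm/hr.
Over 25 h: total = 3.09 × 25 = 77.25 ≈ 77 mm.

R ≈ 3.09 mm/hr; total ≈ 77 mm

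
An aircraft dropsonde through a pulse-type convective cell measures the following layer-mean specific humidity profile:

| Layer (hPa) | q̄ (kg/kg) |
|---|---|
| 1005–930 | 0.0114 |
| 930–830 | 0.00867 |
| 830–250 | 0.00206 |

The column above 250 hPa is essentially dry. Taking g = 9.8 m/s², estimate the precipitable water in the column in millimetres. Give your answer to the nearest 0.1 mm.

PW ≈ 29.8 mm

Precipitable water is the column-integrated vapour mass per unit area: PW = (1/g) Σ q̄ Δp, with q in kg/kg and Δp in Pa (1 kg/m² of water = 1 mm).
Layer 1005–930 hPa: Δp = 75 hPa = 7500 Pa, q̄ = 0.0114 kg/kg → 0.0114 × 7500 / 9.8 = 8.72 mm
Layer 930–830 hPa: Δp = 100 hPa = 10000 Pa, q̄ = 0.00867 kg/kg → 0.00867 × 10000 / 9.8 = 8.85 mm
Layer 830–250 hPa: Δp = 580 hPa = 58000 Pa, q̄ = 0.00206 kg/kg → 0.00206 × 58000 / 9.8 = 12.19 mm
PW = 8.72 + 8.85 + 12.19 = 29.76 ≈ 29.8 mm.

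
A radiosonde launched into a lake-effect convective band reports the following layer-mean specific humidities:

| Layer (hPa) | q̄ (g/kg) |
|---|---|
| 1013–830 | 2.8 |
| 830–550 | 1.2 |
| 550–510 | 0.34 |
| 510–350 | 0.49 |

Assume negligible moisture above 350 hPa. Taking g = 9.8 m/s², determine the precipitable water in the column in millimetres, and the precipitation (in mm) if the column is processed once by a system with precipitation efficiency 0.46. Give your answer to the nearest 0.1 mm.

Precipitable water is the column-integrated vapour mass per unit area: PW = (1/g) Σ q̄ Δp, with q in kg/kg and Δp in Pa (1 kg/m² of water = 1 mm).
Layer 1013–830 hPa: Δp = 183 hPa = 18300 Pa, q̄ = 0.0028 kg/kg → 0.0028 × 18300 / 9.8 = 5.23 mm
Layer 830–550 hPa: Δp = 280 hPa = 28000 Pa, q̄ = 0.0012 kg/kg → 0.0012 × 28000 / 9.8 = 3.43 mm
Layer 550–510 hPa: Δp = 40 hPa = 4000 Pa, q̄ = 0.00034 kg/kg → 0.00034 × 4000 / 9.8 = 0.14 mm
Layer 510–350 hPa: Δp = 160 hPa = 16000 Pa, q̄ = 0.00049 kg/kg → 0.00049 × 16000 / 9.8 = 0.80 mm
PW = 5.23 + 3.43 + 0.14 + 0.80 = 9.60 ≈ 9.6 mm.
Precipitation = ε × PW = 0.46 × 9.6 = 4.4 mm.

PW ≈ 9.6 mm; precipitation ≈ 4.4 mm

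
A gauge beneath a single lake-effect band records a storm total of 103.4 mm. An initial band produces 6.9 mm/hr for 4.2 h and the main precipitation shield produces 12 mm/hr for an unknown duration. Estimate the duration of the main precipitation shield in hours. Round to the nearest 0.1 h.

Known phases: 6.9 × 4.2 = 28.98 mm.
Remaining depth = 103.4 − 28.98 = 74.42 mm.
Duration = 74.42 / 12 = 6.2 h.

duration ≈ 6.2 h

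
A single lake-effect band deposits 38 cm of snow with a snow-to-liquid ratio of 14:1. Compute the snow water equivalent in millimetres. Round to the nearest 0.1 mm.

SWE = snow depth / ratio = 38 cm / 14 = 2.714 cm = 27.1 mm.

SWE ≈ 27.1 mm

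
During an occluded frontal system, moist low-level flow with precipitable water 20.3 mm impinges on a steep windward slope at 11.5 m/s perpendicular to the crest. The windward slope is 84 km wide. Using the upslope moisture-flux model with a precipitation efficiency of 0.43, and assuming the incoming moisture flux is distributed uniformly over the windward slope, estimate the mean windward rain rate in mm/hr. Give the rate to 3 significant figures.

R ≈ 4.30 mm/hr

Incoming column moisture flux per unit ridge length: F = V × PW = 11.5 × 20.3 = 233.45 mm·m/s.
Spread over the 84 km slope with efficiency ε = 0.43: R = ε·F/W = 0.43 × 233.45 / 84000 m = 1.195e-03 mm/s.
R = 1.195e-03 × 3600 = 4.30 mm/hr.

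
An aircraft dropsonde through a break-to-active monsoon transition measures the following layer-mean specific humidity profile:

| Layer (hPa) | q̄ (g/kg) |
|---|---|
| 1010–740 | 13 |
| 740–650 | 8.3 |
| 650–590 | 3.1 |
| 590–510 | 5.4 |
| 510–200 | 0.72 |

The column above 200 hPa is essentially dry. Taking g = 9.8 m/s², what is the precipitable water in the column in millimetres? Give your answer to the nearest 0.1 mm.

Precipitable water is the column-integrated vapour mass per unit area: PW = (1/g) Σ q̄ Δp, with q in kg/kg and Δp in Pa (1 kg/m² of water = 1 mm).
Layer 1010–740 hPa: Δp = 270 hPa = 27000 Pa, q̄ = 0.013 kg/kg → 0.013 × 27000 / 9.8 = 35.82 mm
Layer 740–650 hPa: Δp = 90 hPa = 9000 Pa, q̄ = 0.0083 kg/kg → 0.0083 × 9000 / 9.8 = 7.62 mm
Layer 650–590 hPa: Δp = 60 hPa = 6000 Pa, q̄ = 0.0031 kg/kg → 0.0031 × 6000 / 9.8 = 1.90 mm
Layer 590–510 hPa: Δp = 80 hPa = 8000 Pa, q̄ = 0.0054 kg/kg → 0.0054 × 8000 / 9.8 = 4.41 mm
Layer 510–200 hPa: Δp = 310 hPa = 31000 Pa, q̄ = 0.00072 kg/kg → 0.00072 × 31000 / 9.8 = 2.28 mm
PW = 35.82 + 7.62 + 1.90 + 4.41 + 2.28 = 52.03 ≈ 52.0 mm.

PW ≈ 52.0 mm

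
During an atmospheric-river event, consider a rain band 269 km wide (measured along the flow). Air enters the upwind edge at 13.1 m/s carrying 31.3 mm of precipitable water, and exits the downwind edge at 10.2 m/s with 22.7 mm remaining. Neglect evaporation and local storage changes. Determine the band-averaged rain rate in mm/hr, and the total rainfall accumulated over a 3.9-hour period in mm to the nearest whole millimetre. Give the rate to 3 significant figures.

R ≈ 2.39 mm/hr; total ≈ 9 mm

Column moisture flux per unit crosswind length is F = V × PW.
Inflow: F_in = 13.1 × 31.3 = 410.03 mm·m/s
Outflow: F_out = 10.2 × 22.7 = 231.54 mm·m/s
Steady-state rate R = (F_in − F_out)/L = (410.03 − 231.54) / 269000 m = 6.635e-04 mm/s.
R = 6.635e-04 × 3600 = 2.39 mm/hr.
Over 3.9 h: total = 2.39 × 3.9 = 9.321 ≈ 9 mm.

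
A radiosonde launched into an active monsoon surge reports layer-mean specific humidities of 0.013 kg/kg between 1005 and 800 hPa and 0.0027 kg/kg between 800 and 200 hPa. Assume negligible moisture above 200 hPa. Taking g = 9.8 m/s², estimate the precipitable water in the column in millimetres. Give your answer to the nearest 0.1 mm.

Precipitable water is the column-integrated vapour mass per unit area: PW = (1/g) Σ q̄ Δp, with q in kg/kg and Δp in Pa (1 kg/m² of water = 1 mm).
Layer 1005–800 hPa: Δp = 205 hPa = 20500 Pa, q̄ = 0.013 kg/kg → 0.013 × 20500 / 9.8 = 27.19 mm
Layer 800–200 hPa: Δp = 600 hPa = 60000 Pa, q̄ = 0.0027 kg/kg → 0.0027 × 60000 / 9.8 = 16.53 mm
PW = 27.19 + 16.53 = 43.72 ≈ 43.7 mm.

PW ≈ 43.7 mm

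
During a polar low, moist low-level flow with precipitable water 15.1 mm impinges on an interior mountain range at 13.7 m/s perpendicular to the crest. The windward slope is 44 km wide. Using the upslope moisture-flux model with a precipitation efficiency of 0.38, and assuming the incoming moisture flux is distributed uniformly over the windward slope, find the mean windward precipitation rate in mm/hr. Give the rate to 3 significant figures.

R ≈ 6.43 mm/hr

Incoming column moisture flux per unit ridge length: F = V × PW = 13.7 × 15.1 = 206.87 mm·m/s.
Spread over the 44 km slope with efficiency ε = 0.38: R = ε·F/W = 0.38 × 206.87 / 44000 m = 1.787e-03 mm/s.
R = 1.787e-03 × 3600 = 6.43 mm/hr.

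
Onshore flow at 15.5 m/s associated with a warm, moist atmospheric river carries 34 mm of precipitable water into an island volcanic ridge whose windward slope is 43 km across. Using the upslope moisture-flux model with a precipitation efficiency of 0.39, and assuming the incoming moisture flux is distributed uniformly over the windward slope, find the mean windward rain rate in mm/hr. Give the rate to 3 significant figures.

R ≈ 17.2 mm/hr

Incoming column moisture flux per unit ridge length: F = V × PW = 15.5 × 34 = 527 mm·m/s.
Spread over the 43 km slope with efficiency ε = 0.39: R = ε·F/W = 0.39 × 527 / 43000 m = 4.780e-03 mm/s.
R = 4.780e-03 × 3600 = 17.2 mm/hr.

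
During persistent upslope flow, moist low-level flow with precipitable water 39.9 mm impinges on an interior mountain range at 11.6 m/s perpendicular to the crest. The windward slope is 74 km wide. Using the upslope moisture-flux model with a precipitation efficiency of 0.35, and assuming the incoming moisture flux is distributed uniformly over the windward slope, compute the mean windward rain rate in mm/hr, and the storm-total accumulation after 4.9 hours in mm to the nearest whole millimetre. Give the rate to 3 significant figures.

R ≈ 7.88 mm/hr; total ≈ 39 mm

Incoming column moisture flux per unit ridge length: F = V × PW = 11.6 × 39.9 = 462.84 mm·m/s.
Spread over the 74 km slope with efficiency ε = 0.35: R = ε·F/W = 0.35 × 462.84 / 74000 m = 2.189e-03 mm/s.
R = 2.189e-03 × 3600 = 7.88 mm/hr.
Over 4.9 h: total = 7.88 × 4.9 = 38.612 ≈ 39 mm.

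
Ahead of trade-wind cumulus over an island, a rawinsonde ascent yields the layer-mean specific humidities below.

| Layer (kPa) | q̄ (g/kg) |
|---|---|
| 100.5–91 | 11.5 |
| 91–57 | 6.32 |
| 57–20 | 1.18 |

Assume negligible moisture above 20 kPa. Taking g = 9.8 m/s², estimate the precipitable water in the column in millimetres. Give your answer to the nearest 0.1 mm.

Precipitable water is the column-integrated vapour mass per unit area: PW = (1/g) Σ q̄ Δp, with q in kg/kg and Δp in Pa (1 kg/m² of water = 1 mm).
Layer 100.5–91 kPa: Δp = 95 hPa = 9500 Pa, q̄ = 0.0115 kg/kg → 0.0115 × 9500 / 9.8 = 11.15 mm
Layer 91–57 kPa: Δp = 340 hPa = 34000 Pa, q̄ = 0.00632 kg/kg → 0.00632 × 34000 / 9.8 = 21.93 mm
Layer 57–20 kPa: Δp = 370 hPa = 37000 Pa, q̄ = 0.00118 kg/kg → 0.00118 × 37000 / 9.8 = 4.46 mm
PW = 11.15 + 21.93 + 4.46 = 37.54 ≈ 37.5 mm.

PW ≈ 37.5 mm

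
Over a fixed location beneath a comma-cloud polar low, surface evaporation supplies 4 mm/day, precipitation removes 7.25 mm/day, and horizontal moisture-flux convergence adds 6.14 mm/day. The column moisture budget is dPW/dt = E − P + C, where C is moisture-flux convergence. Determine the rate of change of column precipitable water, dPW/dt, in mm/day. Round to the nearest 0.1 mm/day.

dPW/dt ≈ 2.9 mm/day

dPW/dt = E − P + C = 4 − 7.25 + (6.14) = 2.9 mm/day.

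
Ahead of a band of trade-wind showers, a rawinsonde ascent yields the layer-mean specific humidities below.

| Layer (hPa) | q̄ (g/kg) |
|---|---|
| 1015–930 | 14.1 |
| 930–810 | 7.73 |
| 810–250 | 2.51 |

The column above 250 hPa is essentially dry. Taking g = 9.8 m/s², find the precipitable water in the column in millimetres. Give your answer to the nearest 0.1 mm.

PW ≈ 36.0 mm

Precipitable water is the column-integrated vapour mass per unit area: PW = (1/g) Σ q̄ Δp, with q in kg/kg and Δp in Pa (1 kg/m² of water = 1 mm).
Layer 1015–930 hPa: Δp = 85 hPa = 8500 Pa, q̄ = 0.0141 kg/kg → 0.0141 × 8500 / 9.8 = 12.23 mm
Layer 930–810 hPa: Δp = 120 hPa = 12000 Pa, q̄ = 0.00773 kg/kg → 0.00773 × 12000 / 9.8 = 9.47 mm
Layer 810–250 hPa: Δp = 560 hPa = 56000 Pa, q̄ = 0.00251 kg/kg → 0.00251 × 56000 / 9.8 = 14.34 mm
PW = 12.23 + 9.47 + 14.34 = 36.04 ≈ 36.0 mm.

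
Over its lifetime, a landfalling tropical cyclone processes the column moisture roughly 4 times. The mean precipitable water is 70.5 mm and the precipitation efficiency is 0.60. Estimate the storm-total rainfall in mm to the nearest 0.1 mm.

Each cycle deposits ε × PW = 0.60 × 70.5 = 42.3 mm.
Over 4 cycles: 4 × 42.3 = 169.2 mm.

rainfall ≈ 169.2 mm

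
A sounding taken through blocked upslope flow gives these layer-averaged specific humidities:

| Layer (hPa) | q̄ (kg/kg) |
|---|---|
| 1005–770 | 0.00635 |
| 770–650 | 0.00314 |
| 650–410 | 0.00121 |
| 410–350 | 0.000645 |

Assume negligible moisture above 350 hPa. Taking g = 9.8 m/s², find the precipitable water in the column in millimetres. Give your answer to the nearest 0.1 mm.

Precipitable water is the column-integrated vapour mass per unit area: PW = (1/g) Σ q̄ Δp, with q in kg/kg and Δp in Pa (1 kg/m² of water = 1 mm).
Layer 1005–770 hPa: Δp = 235 hPa = 23500 Pa, q̄ = 0.00635 kg/kg → 0.00635 × 23500 / 9.8 = 15.23 mm
Layer 770–650 hPa: Δp = 120 hPa = 12000 Pa, q̄ = 0.00314 kg/kg → 0.00314 × 12000 / 9.8 = 3.84 mm
Layer 650–410 hPa: Δp = 240 hPa = 24000 Pa, q̄ = 0.00121 kg/kg → 0.00121 × 24000 / 9.8 = 2.96 mm
Layer 410–350 hPa: Δp = 60 hPa = 6000 Pa, q̄ = 0.000645 kg/kg → 0.000645 × 6000 / 9.8 = 0.39 mm
PW = 15.23 + 3.84 + 2.96 + 0.39 = 22.42 ≈ 22.4 mm.

PW ≈ 22.4 mm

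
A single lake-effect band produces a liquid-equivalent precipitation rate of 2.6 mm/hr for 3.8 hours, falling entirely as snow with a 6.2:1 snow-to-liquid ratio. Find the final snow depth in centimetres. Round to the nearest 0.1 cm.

Liquid-equivalent depth = 2.6 × 3.8 = 9.88 mm.
Snow depth = 9.88 mm × 6.2 = 61.256 mm = 6.1 cm.

snow depth ≈ 6.1 cm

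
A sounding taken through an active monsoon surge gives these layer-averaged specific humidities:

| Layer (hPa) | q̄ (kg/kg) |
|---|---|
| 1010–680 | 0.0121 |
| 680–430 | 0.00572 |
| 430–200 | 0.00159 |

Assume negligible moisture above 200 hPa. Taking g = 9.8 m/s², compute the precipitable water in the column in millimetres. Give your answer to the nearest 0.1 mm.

Precipitable water is the column-integrated vapour mass per unit area: PW = (1/g) Σ q̄ Δp, with q in kg/kg and Δp in Pa (1 kg/m² of water = 1 mm).
Layer 1010–680 hPa: Δp = 330 hPa = 33000 Pa, q̄ = 0.0121 kg/kg → 0.0121 × 33000 / 9.8 = 40.74 mm
Layer 680–430 hPa: Δp = 250 hPa = 25000 Pa, q̄ = 0.00572 kg/kg → 0.00572 × 25000 / 9.8 = 14.59 mm
Layer 430–200 hPa: Δp = 230 hPa = 23000 Pa, q̄ = 0.00159 kg/kg → 0.00159 × 23000 / 9.8 = 3.73 mm
PW = 40.74 + 14.59 + 3.73 = 59.06 ≈ 59.1 mm.

PW ≈ 59.1 mm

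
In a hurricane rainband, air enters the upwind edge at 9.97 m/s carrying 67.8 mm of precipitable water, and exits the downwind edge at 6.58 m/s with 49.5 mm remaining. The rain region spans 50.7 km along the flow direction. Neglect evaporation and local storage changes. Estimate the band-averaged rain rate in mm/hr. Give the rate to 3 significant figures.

R ≈ 24.9 mm/hr

Column moisture flux per unit crosswind length is F = V × PW.
Inflow: F_in = 9.97 × 67.8 = 675.966 mm·m/s
Outflow: F_out = 6.58 × 49.5 = 325.71 mm·m/s
Steady-state rate R = (F_in − F_out)/L = (675.966 − 325.71) / 50700 m = 6.908e-03 mm/s.
R = 6.908e-03 × 3600 = 24.9 mm/hr.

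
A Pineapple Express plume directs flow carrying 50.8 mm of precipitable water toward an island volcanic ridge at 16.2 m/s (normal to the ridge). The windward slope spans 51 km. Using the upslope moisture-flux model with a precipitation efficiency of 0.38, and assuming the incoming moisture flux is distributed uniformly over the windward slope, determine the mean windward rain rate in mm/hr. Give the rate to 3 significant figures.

Incoming column moisture flux per unit ridge length: F = V × PW = 16.2 × 50.8 = 822.96 mm·m/s.
Spread over the 51 km slope with efficiency ε = 0.38: R = ε·F/W = 0.38 × 822.96 / 51000 m = 6.132e-03 mm/s.
R = 6.132e-03 × 3600 = 22.1 mm/hr.

R ≈ 22.1 mm/hr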